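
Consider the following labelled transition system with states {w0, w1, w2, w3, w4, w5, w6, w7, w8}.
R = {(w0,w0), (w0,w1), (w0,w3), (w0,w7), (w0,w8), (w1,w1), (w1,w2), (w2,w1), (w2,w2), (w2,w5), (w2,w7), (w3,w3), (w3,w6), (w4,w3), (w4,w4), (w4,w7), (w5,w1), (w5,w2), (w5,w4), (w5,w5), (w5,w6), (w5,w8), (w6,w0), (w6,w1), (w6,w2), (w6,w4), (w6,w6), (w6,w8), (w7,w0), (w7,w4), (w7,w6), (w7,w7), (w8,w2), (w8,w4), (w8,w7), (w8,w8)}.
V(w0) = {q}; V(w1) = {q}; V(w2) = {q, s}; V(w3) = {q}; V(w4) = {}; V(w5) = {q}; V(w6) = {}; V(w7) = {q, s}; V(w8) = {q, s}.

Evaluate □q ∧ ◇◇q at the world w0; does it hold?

Yes

At w0: □q is true, ◇◇q is true, so □q ∧ ◇◇q is true.
  At w0: □q requires q at every successor {w0, w1, w3, w7, w8}.
    At w0: q is true.
    At w1: q is true.
    At w3: q is true.
    At w7: q is true.
    At w8: q is true.
  So □q is true at w0.
  At w0: ◇◇q requires ◇q at some successor in {w0, w1, w3, w7, w8}.
    ◇q holds at w0, so ◇◇q is true at w0.
      At w0: ◇q requires q at some successor in {w0, w1, w3, w7, w8}.
        q holds at w0, so ◇q is true at w0.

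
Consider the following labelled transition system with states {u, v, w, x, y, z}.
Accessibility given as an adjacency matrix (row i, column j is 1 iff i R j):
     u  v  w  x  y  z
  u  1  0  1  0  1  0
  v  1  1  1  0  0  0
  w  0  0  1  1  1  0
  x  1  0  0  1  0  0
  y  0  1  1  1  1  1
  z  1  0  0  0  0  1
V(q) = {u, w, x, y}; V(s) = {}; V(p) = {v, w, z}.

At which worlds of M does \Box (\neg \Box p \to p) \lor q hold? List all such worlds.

u, w, x, y

Let φ = \Box (\neg \Box p \to p) \lor q. Evaluate φ at each world:
  u (successors {u, w, y}): φ is true.
  v (successors {u, v, w}): φ is false.
  w (successors {w, x, y}): φ is true.
  x (successors {u, x}): φ is true.
  y (successors {v, w, x, y, z}): φ is true.
  z (successors {u, z}): φ is false.
For instance, at u:
  At u: \Box (\neg \Box p \to p) is false, q is true, so \Box (\neg \Box p \to p) \lor q is true.
    At u: \Box (\neg \Box p \to p) requires \neg \Box p \to p at every successor {u, w, y}.
      \neg \Box p \to p fails at u, so \Box (\neg \Box p \to p) is false at u.
Satisfying worlds: {u, w, x, y}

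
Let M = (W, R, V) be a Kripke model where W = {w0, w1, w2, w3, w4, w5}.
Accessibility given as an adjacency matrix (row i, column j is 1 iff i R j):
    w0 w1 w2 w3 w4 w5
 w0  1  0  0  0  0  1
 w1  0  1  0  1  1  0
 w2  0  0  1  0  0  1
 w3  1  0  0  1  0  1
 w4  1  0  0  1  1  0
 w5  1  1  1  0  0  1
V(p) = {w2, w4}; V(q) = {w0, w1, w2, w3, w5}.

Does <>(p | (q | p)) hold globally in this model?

Let φ = <>(p | (q | p)). Evaluate φ at each world:
  w0 (successors {w0, w5}): φ is true.
  w1 (successors {w1, w3, w4}): φ is true.
  w2 (successors {w2, w5}): φ is true.
  w3 (successors {w0, w3, w5}): φ is true.
  w4 (successors {w0, w3, w4}): φ is true.
  w5 (successors {w0, w1, w2, w5}): φ is true.
For instance, at w5:
  At w5: <>(p | (q | p)) requires p | (q | p) at some successor in {w0, w1, w2, w5}.
    p | (q | p) holds at w0, so <>(p | (q | p)) is true at w5.

Yes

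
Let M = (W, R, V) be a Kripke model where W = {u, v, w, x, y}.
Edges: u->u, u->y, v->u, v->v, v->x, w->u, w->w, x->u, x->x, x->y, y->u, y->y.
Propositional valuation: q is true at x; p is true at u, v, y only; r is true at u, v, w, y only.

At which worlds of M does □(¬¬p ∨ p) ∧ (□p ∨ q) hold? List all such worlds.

u, y

Let φ = □(¬¬p ∨ p) ∧ (□p ∨ q). Evaluate φ at each world:
  u (successors {u, y}): φ is true.
  v (successors {u, v, x}): φ is false.
  w (successors {u, w}): φ is false.
  x (successors {u, x, y}): φ is false.
  y (successors {u, y}): φ is true.
For instance, at v:
  At v: □(¬¬p ∨ p) is false, □p ∨ q is false, so □(¬¬p ∨ p) ∧ (□p ∨ q) is false.
    At v: □(¬¬p ∨ p) requires ¬¬p ∨ p at every successor {u, v, x}.
      ¬¬p ∨ p fails at x, so □(¬¬p ∨ p) is false at v.
    At v: □p is false, q is false, so □p ∨ q is false.
      At v: □p requires p at every successor {u, v, x}.
        p fails at x, so □p is false at v.
Satisfying worlds: {u, y}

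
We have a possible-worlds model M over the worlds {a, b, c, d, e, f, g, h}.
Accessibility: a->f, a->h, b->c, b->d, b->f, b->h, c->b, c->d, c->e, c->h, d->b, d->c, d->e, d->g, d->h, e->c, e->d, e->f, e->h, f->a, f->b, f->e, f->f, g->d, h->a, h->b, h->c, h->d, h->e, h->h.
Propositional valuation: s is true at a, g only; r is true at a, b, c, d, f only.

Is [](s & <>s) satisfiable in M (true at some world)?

No

Let φ = [](s & <>s). Evaluate φ at each world:
  a (successors {f, h}): φ is false.
  b (successors {c, d, f, h}): φ is false.
  c (successors {b, d, e, h}): φ is false.
  d (successors {b, c, e, g, h}): φ is false.
  e (successors {c, d, f, h}): φ is false.
  f (successors {a, b, e, f}): φ is false.
  g (successors {d}): φ is false.
  h (successors {a, b, c, d, e, h}): φ is false.
For instance, at d:
  At d: [](s & <>s) requires s & <>s at every successor {b, c, e, g, h}.
    s & <>s fails at b, so [](s & <>s) is false at d.
      At b: s is false, <>s is false, so s & <>s is false.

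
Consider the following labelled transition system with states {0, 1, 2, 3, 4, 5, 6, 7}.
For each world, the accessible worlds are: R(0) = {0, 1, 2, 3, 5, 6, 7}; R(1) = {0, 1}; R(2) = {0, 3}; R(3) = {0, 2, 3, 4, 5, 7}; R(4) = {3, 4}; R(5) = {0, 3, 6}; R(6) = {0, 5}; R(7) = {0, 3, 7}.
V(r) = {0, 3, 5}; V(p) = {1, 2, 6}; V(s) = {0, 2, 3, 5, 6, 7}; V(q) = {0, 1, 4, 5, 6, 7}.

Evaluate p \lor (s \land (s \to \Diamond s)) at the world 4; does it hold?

No

At 4: p is false, s \land (s \to \Diamond s) is false, so p \lor (s \land (s \to \Diamond s)) is false.
  At 4: s is false, s \to \Diamond s is true, so s \land (s \to \Diamond s) is false.
    At 4: s is false, \Diamond s is true, so s \to \Diamond s is true.
      At 4: \Diamond s requires s at some successor in {3, 4}.
        s holds at 3, so \Diamond s is true at 4.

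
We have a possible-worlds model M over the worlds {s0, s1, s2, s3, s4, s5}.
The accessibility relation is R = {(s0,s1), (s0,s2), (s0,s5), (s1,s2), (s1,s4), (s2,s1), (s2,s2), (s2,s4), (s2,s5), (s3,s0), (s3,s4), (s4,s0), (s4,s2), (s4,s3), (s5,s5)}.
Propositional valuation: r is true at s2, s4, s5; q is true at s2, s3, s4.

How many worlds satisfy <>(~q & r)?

Recall that <>ψ holds at a world iff ψ holds at some accessible world.
Let φ = <>(~q & r). Evaluate φ at each world:
  s0 (successors {s1, s2, s5}): φ is true.
  s1 (successors {s2, s4}): φ is false.
  s2 (successors {s1, s2, s4, s5}): φ is true.
  s3 (successors {s0, s4}): φ is false.
  s4 (successors {s0, s2, s3}): φ is false.
  s5 (successors {s5}): φ is true.
For instance, at s5:
  At s5: <>(~q & r) requires ~q & r at some successor in {s5}.
    ~q & r holds at s5, so <>(~q & r) is true at s5.
Satisfying worlds: {s0, s2, s5}

3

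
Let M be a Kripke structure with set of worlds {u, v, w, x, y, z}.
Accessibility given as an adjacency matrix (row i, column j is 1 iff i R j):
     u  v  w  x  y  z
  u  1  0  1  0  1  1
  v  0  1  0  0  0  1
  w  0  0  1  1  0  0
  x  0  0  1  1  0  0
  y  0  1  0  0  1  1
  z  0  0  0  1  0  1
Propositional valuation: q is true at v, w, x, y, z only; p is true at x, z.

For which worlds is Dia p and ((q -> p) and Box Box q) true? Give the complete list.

Let φ = Dia p and ((q -> p) and Box Box q). Evaluate φ at each world:
  u (successors {u, w, y, z}): φ is false.
  v (successors {v, z}): φ is false.
  w (successors {w, x}): φ is false.
  x (successors {w, x}): φ is true.
  y (successors {v, y, z}): φ is false.
  z (successors {x, z}): φ is true.
For instance, at u:
  At u: Dia p is true, (q -> p) and Box Box q is false, so Dia p and ((q -> p) and Box Box q) is false.
    At u: Dia p requires p at some successor in {u, w, y, z}.
      p holds at z, so Dia p is true at u.
    At u: q -> p is true, Box Box q is false, so (q -> p) and Box Box q is false.
      At u: Box Box q requires Box q at every successor {u, w, y, z}.
        Box q fails at u, so Box Box q is false at u.
Satisfying worlds: {x, z}

x, z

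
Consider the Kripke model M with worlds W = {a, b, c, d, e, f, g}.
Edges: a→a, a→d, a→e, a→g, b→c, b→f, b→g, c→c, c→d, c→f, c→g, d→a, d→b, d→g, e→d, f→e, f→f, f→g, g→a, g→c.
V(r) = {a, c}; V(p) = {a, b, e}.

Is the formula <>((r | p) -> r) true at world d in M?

At d: <>((r | p) -> r) requires (r | p) -> r at some successor in {a, b, g}.
  (r | p) -> r holds at a, so <>((r | p) -> r) is true at d.

Yes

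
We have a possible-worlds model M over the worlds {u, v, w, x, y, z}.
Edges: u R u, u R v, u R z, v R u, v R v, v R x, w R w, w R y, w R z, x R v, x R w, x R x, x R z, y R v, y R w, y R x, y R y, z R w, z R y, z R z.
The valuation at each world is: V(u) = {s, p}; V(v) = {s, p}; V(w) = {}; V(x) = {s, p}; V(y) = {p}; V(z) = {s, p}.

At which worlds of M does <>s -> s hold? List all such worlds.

u, v, x, z

Let φ = <>s -> s. Evaluate φ at each world:
  u (successors {u, v, z}): φ is true.
  v (successors {u, v, x}): φ is true.
  w (successors {w, y, z}): φ is false.
  x (successors {v, w, x, z}): φ is true.
  y (successors {v, w, x, y}): φ is false.
  z (successors {w, y, z}): φ is true.
For instance, at w:
  At w: <>s is true, s is false, so <>s -> s is false.
    At w: <>s requires s at some successor in {w, y, z}.
      s holds at z, so <>s is true at w.
Satisfying worlds: {u, v, x, z}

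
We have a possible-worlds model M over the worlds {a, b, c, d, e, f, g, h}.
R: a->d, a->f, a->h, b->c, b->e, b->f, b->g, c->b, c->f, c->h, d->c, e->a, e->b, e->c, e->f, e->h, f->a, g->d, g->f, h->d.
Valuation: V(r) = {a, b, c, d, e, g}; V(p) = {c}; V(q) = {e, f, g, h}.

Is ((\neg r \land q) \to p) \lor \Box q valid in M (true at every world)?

Recall that \Box ψ holds at a world iff ψ holds at every accessible world, and \Diamond ψ holds iff ψ holds at some accessible world.
Let φ = ((\neg r \land q) \to p) \lor \Box q. Evaluate φ at each world:
  a (successors {d, f, h}): φ is true.
  b (successors {c, e, f, g}): φ is true.
  c (successors {b, f, h}): φ is true.
  d (successors {c}): φ is true.
  e (successors {a, b, c, f, h}): φ is true.
  f (successors {a}): φ is false.
  g (successors {d, f}): φ is true.
  h (successors {d}): φ is false.
Detail at f (counterexample):
  At f: (\neg r \land q) \to p is false, \Box q is false, so ((\neg r \land q) \to p) \lor \Box q is false.
    At f: \Box q requires q at every successor {a}.
      q fails at a, so \Box q is false at f.

No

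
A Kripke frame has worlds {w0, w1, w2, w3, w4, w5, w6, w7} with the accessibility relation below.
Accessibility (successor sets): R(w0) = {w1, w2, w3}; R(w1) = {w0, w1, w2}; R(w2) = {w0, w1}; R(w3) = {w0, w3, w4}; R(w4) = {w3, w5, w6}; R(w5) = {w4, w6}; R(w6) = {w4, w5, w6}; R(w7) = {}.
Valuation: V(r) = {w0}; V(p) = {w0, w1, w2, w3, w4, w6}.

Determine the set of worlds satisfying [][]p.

w0, w1, w2, w7

Let φ = [][]p. Evaluate φ at each world:
  w0 (successors {w1, w2, w3}): φ is true.
  w1 (successors {w0, w1, w2}): φ is true.
  w2 (successors {w0, w1}): φ is true.
  w3 (successors {w0, w3, w4}): φ is false.
  w4 (successors {w3, w5, w6}): φ is false.
  w5 (successors {w4, w6}): φ is false.
  w6 (successors {w4, w5, w6}): φ is false.
  w7 (successors ∅): φ is true.
For instance, at w3:
  At w3: [][]p requires []p at every successor {w0, w3, w4}.
    []p fails at w4, so [][]p is false at w3.
      At w4: []p requires p at every successor {w3, w5, w6}.
        p fails at w5, so []p is false at w4.
Satisfying worlds: {w0, w1, w2, w7}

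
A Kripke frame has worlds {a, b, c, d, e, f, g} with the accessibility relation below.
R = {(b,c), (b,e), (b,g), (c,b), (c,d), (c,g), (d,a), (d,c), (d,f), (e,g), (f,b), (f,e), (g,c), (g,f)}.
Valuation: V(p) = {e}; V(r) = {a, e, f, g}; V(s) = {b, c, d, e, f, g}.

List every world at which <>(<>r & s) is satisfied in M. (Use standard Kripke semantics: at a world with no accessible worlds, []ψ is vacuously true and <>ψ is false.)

b, c, d, e, f, g

Let φ = <>(<>r & s). Evaluate φ at each world:
  a (successors ∅): φ is false.
  b (successors {c, e, g}): φ is true.
  c (successors {b, d, g}): φ is true.
  d (successors {a, c, f}): φ is true.
  e (successors {g}): φ is true.
  f (successors {b, e}): φ is true.
  g (successors {c, f}): φ is true.
For instance, at f:
  At f: <>(<>r & s) requires <>r & s at some successor in {b, e}.
    <>r & s holds at b, so <>(<>r & s) is true at f.
      At b: <>r is true, s is true, so <>r & s is true.
Satisfying worlds: {b, c, d, e, f, g}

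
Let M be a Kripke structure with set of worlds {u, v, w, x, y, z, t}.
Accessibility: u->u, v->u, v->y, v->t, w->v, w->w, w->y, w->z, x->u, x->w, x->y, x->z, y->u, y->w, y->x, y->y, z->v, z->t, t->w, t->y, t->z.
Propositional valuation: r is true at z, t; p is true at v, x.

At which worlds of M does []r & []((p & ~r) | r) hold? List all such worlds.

none

Let φ = []r & []((p & ~r) | r). Evaluate φ at each world:
  u (successors {u}): φ is false.
  v (successors {u, y, t}): φ is false.
  w (successors {v, w, y, z}): φ is false.
  x (successors {u, w, y, z}): φ is false.
  y (successors {u, w, x, y}): φ is false.
  z (successors {v, t}): φ is false.
  t (successors {w, y, z}): φ is false.
For instance, at u:
  At u: []r is false, []((p & ~r) | r) is false, so []r & []((p & ~r) | r) is false.
    At u: []r requires r at every successor {u}.
      r fails at u, so []r is false at u.
    At u: []((p & ~r) | r) requires (p & ~r) | r at every successor {u}.
      (p & ~r) | r fails at u, so []((p & ~r) | r) is false at u.
Satisfying worlds: none.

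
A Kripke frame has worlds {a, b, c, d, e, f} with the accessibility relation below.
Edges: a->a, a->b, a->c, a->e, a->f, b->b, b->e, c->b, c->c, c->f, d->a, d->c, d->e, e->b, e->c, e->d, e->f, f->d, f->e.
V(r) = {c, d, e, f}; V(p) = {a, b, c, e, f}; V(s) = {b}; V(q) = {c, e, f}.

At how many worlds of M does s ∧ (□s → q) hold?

Let φ = s ∧ (□s → q). Evaluate φ at each world:
  a (successors {a, b, c, e, f}): φ is false.
  b (successors {b, e}): φ is true.
  c (successors {b, c, f}): φ is false.
  d (successors {a, c, e}): φ is false.
  e (successors {b, c, d, f}): φ is false.
  f (successors {d, e}): φ is false.
For instance, at e:
  At e: s is false, □s → q is true, so s ∧ (□s → q) is false.
    At e: □s is false, q is true, so □s → q is true.
      At e: □s requires s at every successor {b, c, d, f}.
        s fails at c, so □s is false at e.
Satisfying worlds: {b}

1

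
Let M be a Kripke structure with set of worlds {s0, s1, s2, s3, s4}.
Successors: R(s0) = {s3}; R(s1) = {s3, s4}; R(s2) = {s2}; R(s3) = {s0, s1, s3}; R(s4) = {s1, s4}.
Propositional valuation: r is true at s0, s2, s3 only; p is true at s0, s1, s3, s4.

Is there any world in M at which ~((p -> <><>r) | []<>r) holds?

No

Let φ = ~((p -> <><>r) | []<>r). Evaluate φ at each world:
  s0 (successors {s3}): φ is false.
  s1 (successors {s3, s4}): φ is false.
  s2 (successors {s2}): φ is false.
  s3 (successors {s0, s1, s3}): φ is false.
  s4 (successors {s1, s4}): φ is false.
For instance, at s3:
  At s3: (p -> <><>r) | []<>r is true, so ~((p -> <><>r) | []<>r) is false.
    At s3: p -> <><>r is true, []<>r is true, so (p -> <><>r) | []<>r is true.
      At s3: p is true, <><>r is true, so p -> <><>r is true.
      At s3: []<>r requires <>r at every successor {s0, s1, s3}.
        At s0: <>r is true.
        At s1: <>r is true.
        At s3: <>r is true.
      So []<>r is true at s3.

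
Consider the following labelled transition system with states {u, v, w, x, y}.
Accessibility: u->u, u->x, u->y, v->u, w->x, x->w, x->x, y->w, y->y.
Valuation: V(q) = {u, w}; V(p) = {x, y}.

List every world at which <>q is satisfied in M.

Recall that <>ψ holds at a world iff ψ holds at some accessible world.
Let φ = <>q. Evaluate φ at each world:
  u (successors {u, x, y}): φ is true.
  v (successors {u}): φ is true.
  w (successors {x}): φ is false.
  x (successors {w, x}): φ is true.
  y (successors {w, y}): φ is true.
For instance, at u:
  At u: <>q requires q at some successor in {u, x, y}.
    q holds at u, so <>q is true at u.
Satisfying worlds: {u, v, x, y}

u, v, x, y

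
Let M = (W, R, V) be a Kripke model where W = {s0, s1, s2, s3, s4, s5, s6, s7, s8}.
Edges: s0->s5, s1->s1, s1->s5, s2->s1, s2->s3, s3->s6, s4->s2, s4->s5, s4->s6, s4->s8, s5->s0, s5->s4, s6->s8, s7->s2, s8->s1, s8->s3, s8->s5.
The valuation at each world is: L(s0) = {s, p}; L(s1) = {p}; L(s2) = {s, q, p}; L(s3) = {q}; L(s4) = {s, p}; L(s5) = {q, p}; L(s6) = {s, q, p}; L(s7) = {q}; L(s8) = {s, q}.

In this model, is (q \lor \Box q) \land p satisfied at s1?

At s1: q \lor \Box q is false, p is true, so (q \lor \Box q) \land p is false.
  At s1: q is false, \Box q is false, so q \lor \Box q is false.
    At s1: \Box q requires q at every successor {s1, s5}.
      q fails at s1, so \Box q is false at s1.

No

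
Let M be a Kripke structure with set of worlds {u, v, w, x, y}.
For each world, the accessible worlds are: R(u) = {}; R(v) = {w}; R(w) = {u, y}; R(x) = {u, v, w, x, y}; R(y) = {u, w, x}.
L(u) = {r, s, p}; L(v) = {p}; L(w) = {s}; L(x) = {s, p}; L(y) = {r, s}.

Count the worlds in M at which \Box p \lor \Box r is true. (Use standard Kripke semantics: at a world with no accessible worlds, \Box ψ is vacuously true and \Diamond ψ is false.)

Recall that \Box ψ holds at a world iff ψ holds at every accessible world, and \Diamond ψ holds iff ψ holds at some accessible world.
Let φ = \Box p \lor \Box r. Evaluate φ at each world:
  u (successors ∅): φ is true.
  v (successors {w}): φ is false.
  w (successors {u, y}): φ is true.
  x (successors {u, v, w, x, y}): φ is false.
  y (successors {u, w, x}): φ is false.
For instance, at v:
  At v: \Box p is false, \Box r is false, so \Box p \lor \Box r is false.
    At v: \Box p requires p at every successor {w}.
      p fails at w, so \Box p is false at v.
    At v: \Box r requires r at every successor {w}.
      r fails at w, so \Box r is false at v.
Satisfying worlds: {u, w}

2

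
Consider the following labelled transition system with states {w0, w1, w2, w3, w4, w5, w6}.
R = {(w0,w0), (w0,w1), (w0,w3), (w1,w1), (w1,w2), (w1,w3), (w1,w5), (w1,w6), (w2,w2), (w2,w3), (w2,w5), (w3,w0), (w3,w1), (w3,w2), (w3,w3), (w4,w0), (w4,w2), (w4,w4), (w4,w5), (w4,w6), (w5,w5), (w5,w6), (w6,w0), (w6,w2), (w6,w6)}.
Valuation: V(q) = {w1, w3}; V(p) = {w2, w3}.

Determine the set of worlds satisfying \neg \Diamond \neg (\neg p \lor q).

Let φ = \neg \Diamond \neg (\neg p \lor q). Evaluate φ at each world:
  w0 (successors {w0, w1, w3}): φ is true.
  w1 (successors {w1, w2, w3, w5, w6}): φ is false.
  w2 (successors {w2, w3, w5}): φ is false.
  w3 (successors {w0, w1, w2, w3}): φ is false.
  w4 (successors {w0, w2, w4, w5, w6}): φ is false.
  w5 (successors {w5, w6}): φ is true.
  w6 (successors {w0, w2, w6}): φ is false.
For instance, at w6:
  At w6: \Diamond \neg (\neg p \lor q) is true, so \neg \Diamond \neg (\neg p \lor q) is false.
    At w6: \Diamond \neg (\neg p \lor q) requires \neg (\neg p \lor q) at some successor in {w0, w2, w6}.
      \neg (\neg p \lor q) holds at w2, so \Diamond \neg (\neg p \lor q) is true at w6.
Satisfying worlds: {w0, w5}

w0, w5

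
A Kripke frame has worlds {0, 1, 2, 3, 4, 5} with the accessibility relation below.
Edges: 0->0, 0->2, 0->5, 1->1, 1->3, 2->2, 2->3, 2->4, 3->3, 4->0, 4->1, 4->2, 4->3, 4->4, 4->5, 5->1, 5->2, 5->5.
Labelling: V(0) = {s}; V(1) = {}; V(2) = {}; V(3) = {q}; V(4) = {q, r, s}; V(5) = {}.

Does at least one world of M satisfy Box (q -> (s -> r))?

Let φ = Box (q -> (s -> r)). Evaluate φ at each world:
  0 (successors {0, 2, 5}): φ is true.
  1 (successors {1, 3}): φ is true.
  2 (successors {2, 3, 4}): φ is true.
  3 (successors {3}): φ is true.
  4 (successors {0, 1, 2, 3, 4, 5}): φ is true.
  5 (successors {1, 2, 5}): φ is true.
Detail at 0 (witness):
  At 0: Box (q -> (s -> r)) requires q -> (s -> r) at every successor {0, 2, 5}.
    At 0: q -> (s -> r) is true.
    At 2: q -> (s -> r) is true.
    At 5: q -> (s -> r) is true.
  So Box (q -> (s -> r)) is true at 0.

Yes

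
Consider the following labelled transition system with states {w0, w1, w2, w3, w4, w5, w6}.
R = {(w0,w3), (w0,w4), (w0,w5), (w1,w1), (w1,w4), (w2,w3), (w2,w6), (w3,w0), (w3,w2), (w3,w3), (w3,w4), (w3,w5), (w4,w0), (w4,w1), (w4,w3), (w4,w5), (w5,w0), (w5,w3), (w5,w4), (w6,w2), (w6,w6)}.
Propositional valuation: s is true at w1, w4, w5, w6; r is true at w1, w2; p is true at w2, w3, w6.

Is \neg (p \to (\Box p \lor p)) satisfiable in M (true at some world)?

Let φ = \neg (p \to (\Box p \lor p)). Evaluate φ at each world:
  w0 (successors {w3, w4, w5}): φ is false.
  w1 (successors {w1, w4}): φ is false.
  w2 (successors {w3, w6}): φ is false.
  w3 (successors {w0, w2, w3, w4, w5}): φ is false.
  w4 (successors {w0, w1, w3, w5}): φ is false.
  w5 (successors {w0, w3, w4}): φ is false.
  w6 (successors {w2, w6}): φ is false.
For instance, at w6:
  At w6: p \to (\Box p \lor p) is true, so \neg (p \to (\Box p \lor p)) is false.
    At w6: p is true, \Box p \lor p is true, so p \to (\Box p \lor p) is true.
      At w6: \Box p is true, p is true, so \Box p \lor p is true.

No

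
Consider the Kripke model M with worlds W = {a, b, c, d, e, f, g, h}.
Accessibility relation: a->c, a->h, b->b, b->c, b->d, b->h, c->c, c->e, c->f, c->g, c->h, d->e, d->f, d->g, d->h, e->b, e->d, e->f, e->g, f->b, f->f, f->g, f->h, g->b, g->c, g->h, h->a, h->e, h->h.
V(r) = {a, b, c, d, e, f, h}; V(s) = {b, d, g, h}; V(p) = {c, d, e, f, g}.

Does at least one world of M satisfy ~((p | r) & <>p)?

Let φ = ~((p | r) & <>p). Evaluate φ at each world:
  a (successors {c, h}): φ is false.
  b (successors {b, c, d, h}): φ is false.
  c (successors {c, e, f, g, h}): φ is false.
  d (successors {e, f, g, h}): φ is false.
  e (successors {b, d, f, g}): φ is false.
  f (successors {b, f, g, h}): φ is false.
  g (successors {b, c, h}): φ is false.
  h (successors {a, e, h}): φ is false.
For instance, at h:
  At h: (p | r) & <>p is true, so ~((p | r) & <>p) is false.
    At h: p | r is true, <>p is true, so (p | r) & <>p is true.
      At h: <>p requires p at some successor in {a, e, h}.
        p holds at e, so <>p is true at h.

No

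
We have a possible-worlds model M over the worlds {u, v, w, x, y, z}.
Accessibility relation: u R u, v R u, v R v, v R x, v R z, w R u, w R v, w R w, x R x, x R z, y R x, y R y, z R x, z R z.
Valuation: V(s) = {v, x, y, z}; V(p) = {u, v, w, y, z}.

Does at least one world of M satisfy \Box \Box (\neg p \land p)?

No

Let φ = \Box \Box (\neg p \land p). Evaluate φ at each world:
  u (successors {u}): φ is false.
  v (successors {u, v, x, z}): φ is false.
  w (successors {u, v, w}): φ is false.
  x (successors {x, z}): φ is false.
  y (successors {x, y}): φ is false.
  z (successors {x, z}): φ is false.
For instance, at x:
  At x: \Box \Box (\neg p \land p) requires \Box (\neg p \land p) at every successor {x, z}.
    \Box (\neg p \land p) fails at x, so \Box \Box (\neg p \land p) is false at x.
      At x: \Box (\neg p \land p) requires \neg p \land p at every successor {x, z}.
        \neg p \land p fails at x, so \Box (\neg p \land p) is false at x.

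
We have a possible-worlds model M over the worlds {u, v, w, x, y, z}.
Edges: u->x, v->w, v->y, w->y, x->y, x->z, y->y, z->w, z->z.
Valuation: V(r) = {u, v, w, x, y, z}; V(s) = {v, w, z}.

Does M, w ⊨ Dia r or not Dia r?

At w: Dia r is true, not Dia r is false, so Dia r or not Dia r is true.
  At w: Dia r requires r at some successor in {y}.
    r holds at y, so Dia r is true at w.
  At w: Dia r is true, so not Dia r is false.
    At w: Dia r requires r at some successor in {y}.
      r holds at y, so Dia r is true at w.

Yes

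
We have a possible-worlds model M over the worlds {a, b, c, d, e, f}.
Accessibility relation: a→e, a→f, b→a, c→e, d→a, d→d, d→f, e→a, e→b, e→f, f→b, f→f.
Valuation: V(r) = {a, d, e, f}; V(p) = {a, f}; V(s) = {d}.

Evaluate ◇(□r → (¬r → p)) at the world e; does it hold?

At e: ◇(□r → (¬r → p)) requires □r → (¬r → p) at some successor in {a, b, f}.
  □r → (¬r → p) holds at a, so ◇(□r → (¬r → p)) is true at e.
    At a: □r is true, ¬r → p is true, so □r → (¬r → p) is true.
      At a: □r requires r at every successor {e, f}.
        At e: r is true.
        At f: r is true.
      So □r is true at a.

Yes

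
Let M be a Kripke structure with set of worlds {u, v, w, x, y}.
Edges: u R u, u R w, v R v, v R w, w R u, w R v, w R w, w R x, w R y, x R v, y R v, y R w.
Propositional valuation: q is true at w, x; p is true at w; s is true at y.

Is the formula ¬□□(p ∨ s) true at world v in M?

Yes

At v: □□(p ∨ s) is false, so ¬□□(p ∨ s) is true.
  At v: □□(p ∨ s) requires □(p ∨ s) at every successor {v, w}.
    □(p ∨ s) fails at v, so □□(p ∨ s) is false at v.
      At v: □(p ∨ s) requires p ∨ s at every successor {v, w}.
        p ∨ s fails at v, so □(p ∨ s) is false at v.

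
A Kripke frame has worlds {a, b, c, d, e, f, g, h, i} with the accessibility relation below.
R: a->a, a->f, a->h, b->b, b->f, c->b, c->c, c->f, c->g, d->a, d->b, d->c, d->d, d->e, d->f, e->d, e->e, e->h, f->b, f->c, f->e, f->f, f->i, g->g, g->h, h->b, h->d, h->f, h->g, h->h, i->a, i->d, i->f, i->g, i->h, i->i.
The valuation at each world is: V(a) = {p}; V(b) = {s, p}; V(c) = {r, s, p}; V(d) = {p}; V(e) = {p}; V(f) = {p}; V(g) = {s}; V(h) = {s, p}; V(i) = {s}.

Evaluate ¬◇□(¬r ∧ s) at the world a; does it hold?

Yes

At a: ◇□(¬r ∧ s) is false, so ¬◇□(¬r ∧ s) is true.
  At a: ◇□(¬r ∧ s) requires □(¬r ∧ s) at some successor in {a, f, h}.
    At a: □(¬r ∧ s) is false.
    At f: □(¬r ∧ s) is false.
    At h: □(¬r ∧ s) is false.
  So ◇□(¬r ∧ s) is false at a.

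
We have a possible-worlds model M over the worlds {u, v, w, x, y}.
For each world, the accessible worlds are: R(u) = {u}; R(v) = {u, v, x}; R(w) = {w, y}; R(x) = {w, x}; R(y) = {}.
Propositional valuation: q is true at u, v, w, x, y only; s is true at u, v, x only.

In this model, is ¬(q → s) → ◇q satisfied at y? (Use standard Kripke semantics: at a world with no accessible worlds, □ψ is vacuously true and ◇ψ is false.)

Recall that ◇ψ holds at a world iff ψ holds at some accessible world.
At y: ¬(q → s) is true, ◇q is false, so ¬(q → s) → ◇q is false.
  At y: no accessible worlds, so ◇q is false.

No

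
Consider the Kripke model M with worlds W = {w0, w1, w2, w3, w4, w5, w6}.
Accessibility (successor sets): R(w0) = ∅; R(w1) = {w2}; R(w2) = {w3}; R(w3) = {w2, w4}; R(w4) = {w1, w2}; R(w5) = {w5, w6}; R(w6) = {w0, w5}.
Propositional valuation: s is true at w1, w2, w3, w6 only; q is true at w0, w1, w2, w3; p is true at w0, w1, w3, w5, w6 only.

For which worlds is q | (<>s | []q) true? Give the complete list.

w0, w1, w2, w3, w4, w5

Recall that []ψ holds at a world iff ψ holds at every accessible world, and <>ψ holds iff ψ holds at some accessible world.
Let φ = q | (<>s | []q). Evaluate φ at each world:
  w0 (successors ∅): φ is true.
  w1 (successors {w2}): φ is true.
  w2 (successors {w3}): φ is true.
  w3 (successors {w2, w4}): φ is true.
  w4 (successors {w1, w2}): φ is true.
  w5 (successors {w5, w6}): φ is true.
  w6 (successors {w0, w5}): φ is false.
For instance, at w4:
  At w4: q is false, <>s | []q is true, so q | (<>s | []q) is true.
    At w4: <>s is true, []q is true, so <>s | []q is true.
      At w4: <>s requires s at some successor in {w1, w2}.
        s holds at w1, so <>s is true at w4.
      At w4: []q requires q at every successor {w1, w2}.
        At w1: q is true.
        At w2: q is true.
      So []q is true at w4.
Satisfying worlds: {w0, w1, w2, w3, w4, w5}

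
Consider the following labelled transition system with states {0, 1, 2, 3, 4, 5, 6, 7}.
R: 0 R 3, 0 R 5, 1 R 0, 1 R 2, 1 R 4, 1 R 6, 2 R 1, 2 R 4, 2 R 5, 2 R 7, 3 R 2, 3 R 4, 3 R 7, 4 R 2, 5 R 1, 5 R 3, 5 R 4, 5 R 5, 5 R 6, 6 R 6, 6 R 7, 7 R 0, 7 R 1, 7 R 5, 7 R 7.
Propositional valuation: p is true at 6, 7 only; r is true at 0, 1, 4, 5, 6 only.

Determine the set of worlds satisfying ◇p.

1, 2, 3, 5, 6, 7

Recall that ◇ψ holds at a world iff ψ holds at some accessible world.
Let φ = ◇p. Evaluate φ at each world:
  0 (successors {3, 5}): φ is false.
  1 (successors {0, 2, 4, 6}): φ is true.
  2 (successors {1, 4, 5, 7}): φ is true.
  3 (successors {2, 4, 7}): φ is true.
  4 (successors {2}): φ is false.
  5 (successors {1, 3, 4, 5, 6}): φ is true.
  6 (successors {6, 7}): φ is true.
  7 (successors {0, 1, 5, 7}): φ is true.
For instance, at 6:
  At 6: ◇p requires p at some successor in {6, 7}.
    p holds at 6, so ◇p is true at 6.
Satisfying worlds: {1, 2, 3, 5, 6, 7}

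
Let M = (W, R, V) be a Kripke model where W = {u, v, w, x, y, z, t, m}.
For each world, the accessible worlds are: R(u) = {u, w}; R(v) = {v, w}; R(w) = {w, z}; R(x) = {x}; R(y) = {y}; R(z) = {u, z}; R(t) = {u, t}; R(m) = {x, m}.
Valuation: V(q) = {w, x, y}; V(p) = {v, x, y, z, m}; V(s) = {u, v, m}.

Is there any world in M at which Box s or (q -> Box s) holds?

Yes

Let φ = Box s or (q -> Box s). Evaluate φ at each world:
  u (successors {u, w}): φ is true.
  v (successors {v, w}): φ is true.
  w (successors {w, z}): φ is false.
  x (successors {x}): φ is false.
  y (successors {y}): φ is false.
  z (successors {u, z}): φ is true.
  t (successors {u, t}): φ is true.
  m (successors {x, m}): φ is true.
Detail at u (witness):
  At u: Box s is false, q -> Box s is true, so Box s or (q -> Box s) is true.
    At u: Box s requires s at every successor {u, w}.
      s fails at w, so Box s is false at u.
    At u: q is false, Box s is false, so q -> Box s is true.
      At u: Box s requires s at every successor {u, w}.
        s fails at w, so Box s is false at u.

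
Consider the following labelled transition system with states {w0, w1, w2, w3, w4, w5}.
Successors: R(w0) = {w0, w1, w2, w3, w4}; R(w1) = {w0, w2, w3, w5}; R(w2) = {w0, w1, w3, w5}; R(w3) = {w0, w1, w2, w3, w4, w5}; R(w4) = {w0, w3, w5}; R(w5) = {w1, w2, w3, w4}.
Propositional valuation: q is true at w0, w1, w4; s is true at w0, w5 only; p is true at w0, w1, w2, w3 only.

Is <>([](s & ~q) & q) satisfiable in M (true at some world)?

Let φ = <>([](s & ~q) & q). Evaluate φ at each world:
  w0 (successors {w0, w1, w2, w3, w4}): φ is false.
  w1 (successors {w0, w2, w3, w5}): φ is false.
  w2 (successors {w0, w1, w3, w5}): φ is false.
  w3 (successors {w0, w1, w2, w3, w4, w5}): φ is false.
  w4 (successors {w0, w3, w5}): φ is false.
  w5 (successors {w1, w2, w3, w4}): φ is false.
For instance, at w5:
  At w5: <>([](s & ~q) & q) requires [](s & ~q) & q at some successor in {w1, w2, w3, w4}.
    At w1: [](s & ~q) & q is false.
    At w2: [](s & ~q) & q is false.
    At w3: [](s & ~q) & q is false.
    At w4: [](s & ~q) & q is false.
  So <>([](s & ~q) & q) is false at w5.

No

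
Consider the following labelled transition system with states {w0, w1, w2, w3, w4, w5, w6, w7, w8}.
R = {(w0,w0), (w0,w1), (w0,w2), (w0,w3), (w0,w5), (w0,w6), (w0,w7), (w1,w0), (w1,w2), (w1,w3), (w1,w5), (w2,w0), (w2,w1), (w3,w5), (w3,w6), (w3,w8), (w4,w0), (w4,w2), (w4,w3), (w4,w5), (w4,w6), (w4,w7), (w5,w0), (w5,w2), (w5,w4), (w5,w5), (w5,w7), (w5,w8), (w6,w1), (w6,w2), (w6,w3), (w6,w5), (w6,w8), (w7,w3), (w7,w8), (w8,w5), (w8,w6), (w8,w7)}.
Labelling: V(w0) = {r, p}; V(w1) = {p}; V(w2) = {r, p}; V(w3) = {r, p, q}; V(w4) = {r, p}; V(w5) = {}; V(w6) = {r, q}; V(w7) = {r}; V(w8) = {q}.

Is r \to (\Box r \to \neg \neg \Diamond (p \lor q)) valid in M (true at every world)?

Let φ = r \to (\Box r \to \neg \neg \Diamond (p \lor q)). Evaluate φ at each world:
  w0 (successors {w0, w1, w2, w3, w5, w6, w7}): φ is true.
  w1 (successors {w0, w2, w3, w5}): φ is true.
  w2 (successors {w0, w1}): φ is true.
  w3 (successors {w5, w6, w8}): φ is true.
  w4 (successors {w0, w2, w3, w5, w6, w7}): φ is true.
  w5 (successors {w0, w2, w4, w5, w7, w8}): φ is true.
  w6 (successors {w1, w2, w3, w5, w8}): φ is true.
  w7 (successors {w3, w8}): φ is true.
  w8 (successors {w5, w6, w7}): φ is true.
For instance, at w2:
  At w2: r is true, \Box r \to \neg \neg \Diamond (p \lor q) is true, so r \to (\Box r \to \neg \neg \Diamond (p \lor q)) is true.
    At w2: \Box r is false, \neg \neg \Diamond (p \lor q) is true, so \Box r \to \neg \neg \Diamond (p \lor q) is true.
      At w2: \Box r requires r at every successor {w0, w1}.
        r fails at w1, so \Box r is false at w2.
      At w2: \neg \Diamond (p \lor q) is false, so \neg \neg \Diamond (p \lor q) is true.

Yes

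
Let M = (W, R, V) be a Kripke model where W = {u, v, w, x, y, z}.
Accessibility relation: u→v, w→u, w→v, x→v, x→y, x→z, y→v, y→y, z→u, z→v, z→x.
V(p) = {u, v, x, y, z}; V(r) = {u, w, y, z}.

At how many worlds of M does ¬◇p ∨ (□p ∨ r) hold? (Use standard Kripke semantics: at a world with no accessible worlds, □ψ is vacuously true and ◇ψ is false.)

6

Let φ = ¬◇p ∨ (□p ∨ r). Evaluate φ at each world:
  u (successors {v}): φ is true.
  v (successors ∅): φ is true.
  w (successors {u, v}): φ is true.
  x (successors {v, y, z}): φ is true.
  y (successors {v, y}): φ is true.
  z (successors {u, v, x}): φ is true.
For instance, at z:
  At z: ¬◇p is false, □p ∨ r is true, so ¬◇p ∨ (□p ∨ r) is true.
    At z: ◇p is true, so ¬◇p is false.
      At z: ◇p requires p at some successor in {u, v, x}.
        p holds at u, so ◇p is true at z.
    At z: □p is true, r is true, so □p ∨ r is true.
      At z: □p requires p at every successor {u, v, x}.
        At u: p is true.
        At v: p is true.
        At x: p is true.
      So □p is true at z.
Satisfying worlds: {u, v, w, x, y, z}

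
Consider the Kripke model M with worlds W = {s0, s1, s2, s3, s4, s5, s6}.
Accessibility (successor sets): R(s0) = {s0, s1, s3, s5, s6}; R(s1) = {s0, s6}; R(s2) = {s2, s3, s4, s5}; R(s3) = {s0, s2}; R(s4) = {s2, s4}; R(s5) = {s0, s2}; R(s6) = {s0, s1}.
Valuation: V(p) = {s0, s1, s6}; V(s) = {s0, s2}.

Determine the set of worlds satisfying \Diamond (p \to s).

s0, s1, s2, s3, s4, s5, s6

Let φ = \Diamond (p \to s). Evaluate φ at each world:
  s0 (successors {s0, s1, s3, s5, s6}): φ is true.
  s1 (successors {s0, s6}): φ is true.
  s2 (successors {s2, s3, s4, s5}): φ is true.
  s3 (successors {s0, s2}): φ is true.
  s4 (successors {s2, s4}): φ is true.
  s5 (successors {s0, s2}): φ is true.
  s6 (successors {s0, s1}): φ is true.
For instance, at s4:
  At s4: \Diamond (p \to s) requires p \to s at some successor in {s2, s4}.
    p \to s holds at s2, so \Diamond (p \to s) is true at s4.
Satisfying worlds: {s0, s1, s2, s3, s4, s5, s6}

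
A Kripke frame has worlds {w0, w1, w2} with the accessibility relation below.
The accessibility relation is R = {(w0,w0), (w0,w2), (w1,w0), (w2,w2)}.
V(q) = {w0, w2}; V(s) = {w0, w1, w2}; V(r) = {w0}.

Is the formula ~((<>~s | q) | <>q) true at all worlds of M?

No

Recall that <>ψ holds at a world iff ψ holds at some accessible world.
Let φ = ~((<>~s | q) | <>q). Evaluate φ at each world:
  w0 (successors {w0, w2}): φ is false.
  w1 (successors {w0}): φ is false.
  w2 (successors {w2}): φ is false.
Detail at w0 (counterexample):
  At w0: (<>~s | q) | <>q is true, so ~((<>~s | q) | <>q) is false.
    At w0: <>~s | q is true, <>q is true, so (<>~s | q) | <>q is true.
      At w0: <>~s is false, q is true, so <>~s | q is true.
      At w0: <>q requires q at some successor in {w0, w2}.
        q holds at w0, so <>q is true at w0.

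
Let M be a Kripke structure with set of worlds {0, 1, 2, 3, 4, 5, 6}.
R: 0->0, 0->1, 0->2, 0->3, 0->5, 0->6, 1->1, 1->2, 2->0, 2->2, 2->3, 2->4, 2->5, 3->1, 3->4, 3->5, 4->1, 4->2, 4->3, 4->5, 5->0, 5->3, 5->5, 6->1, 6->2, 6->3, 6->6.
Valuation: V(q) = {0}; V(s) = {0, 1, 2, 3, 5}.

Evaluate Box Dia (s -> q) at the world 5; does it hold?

Yes

At 5: Box Dia (s -> q) requires Dia (s -> q) at every successor {0, 3, 5}.
    At 0: Dia (s -> q) requires s -> q at some successor in {0, 1, 2, 3, 5, 6}.
      s -> q holds at 0, so Dia (s -> q) is true at 0.
    At 3: Dia (s -> q) requires s -> q at some successor in {1, 4, 5}.
      s -> q holds at 4, so Dia (s -> q) is true at 3.
    At 5: Dia (s -> q) requires s -> q at some successor in {0, 3, 5}.
      s -> q holds at 0, so Dia (s -> q) is true at 5.
So Box Dia (s -> q) is true at 5.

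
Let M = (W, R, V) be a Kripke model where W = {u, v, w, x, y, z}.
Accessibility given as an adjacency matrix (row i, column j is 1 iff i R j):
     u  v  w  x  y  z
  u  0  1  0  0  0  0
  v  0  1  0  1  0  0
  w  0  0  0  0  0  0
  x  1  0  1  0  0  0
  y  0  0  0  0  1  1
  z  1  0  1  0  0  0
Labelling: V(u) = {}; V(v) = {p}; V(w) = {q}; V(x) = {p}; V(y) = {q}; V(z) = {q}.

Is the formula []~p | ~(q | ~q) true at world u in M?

Recall that []ψ holds at a world iff ψ holds at every accessible world, and <>ψ holds iff ψ holds at some accessible world.
At u: []~p is false, ~(q | ~q) is false, so []~p | ~(q | ~q) is false.
  At u: []~p requires ~p at every successor {v}.
    ~p fails at v, so []~p is false at u.

No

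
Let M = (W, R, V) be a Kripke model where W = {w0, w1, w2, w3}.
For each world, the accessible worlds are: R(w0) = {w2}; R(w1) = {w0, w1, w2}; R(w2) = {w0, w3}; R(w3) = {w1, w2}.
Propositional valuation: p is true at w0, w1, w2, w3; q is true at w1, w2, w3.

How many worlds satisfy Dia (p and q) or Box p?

Let φ = Dia (p and q) or Box p. Evaluate φ at each world:
  w0 (successors {w2}): φ is true.
  w1 (successors {w0, w1, w2}): φ is true.
  w2 (successors {w0, w3}): φ is true.
  w3 (successors {w1, w2}): φ is true.
For instance, at w2:
  At w2: Dia (p and q) is true, Box p is true, so Dia (p and q) or Box p is true.
    At w2: Dia (p and q) requires p and q at some successor in {w0, w3}.
      p and q holds at w3, so Dia (p and q) is true at w2.
    At w2: Box p requires p at every successor {w0, w3}.
      At w0: p is true.
      At w3: p is true.
    So Box p is true at w2.
Satisfying worlds: {w0, w1, w2, w3}

4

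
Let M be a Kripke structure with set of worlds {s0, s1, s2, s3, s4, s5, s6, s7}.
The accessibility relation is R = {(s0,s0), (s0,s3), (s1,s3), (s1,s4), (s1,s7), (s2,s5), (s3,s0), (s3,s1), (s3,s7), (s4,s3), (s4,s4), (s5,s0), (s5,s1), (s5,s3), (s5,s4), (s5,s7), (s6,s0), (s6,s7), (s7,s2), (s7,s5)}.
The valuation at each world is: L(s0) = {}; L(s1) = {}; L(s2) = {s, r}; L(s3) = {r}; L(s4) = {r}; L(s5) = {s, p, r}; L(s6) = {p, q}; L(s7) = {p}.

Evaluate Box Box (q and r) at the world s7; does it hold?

At s7: Box Box (q and r) requires Box (q and r) at every successor {s2, s5}.
  Box (q and r) fails at s2, so Box Box (q and r) is false at s7.
    At s2: Box (q and r) requires q and r at every successor {s5}.
      q and r fails at s5, so Box (q and r) is false at s2.

No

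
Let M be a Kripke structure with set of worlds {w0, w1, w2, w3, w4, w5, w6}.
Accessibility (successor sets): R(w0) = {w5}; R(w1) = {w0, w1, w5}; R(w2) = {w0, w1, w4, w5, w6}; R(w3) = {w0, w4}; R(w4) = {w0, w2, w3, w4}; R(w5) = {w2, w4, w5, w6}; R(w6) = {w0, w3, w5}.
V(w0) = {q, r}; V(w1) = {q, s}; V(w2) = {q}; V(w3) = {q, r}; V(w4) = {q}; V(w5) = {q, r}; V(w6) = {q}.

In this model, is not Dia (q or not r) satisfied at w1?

No

At w1: Dia (q or not r) is true, so not Dia (q or not r) is false.
  At w1: Dia (q or not r) requires q or not r at some successor in {w0, w1, w5}.
    q or not r holds at w0, so Dia (q or not r) is true at w1.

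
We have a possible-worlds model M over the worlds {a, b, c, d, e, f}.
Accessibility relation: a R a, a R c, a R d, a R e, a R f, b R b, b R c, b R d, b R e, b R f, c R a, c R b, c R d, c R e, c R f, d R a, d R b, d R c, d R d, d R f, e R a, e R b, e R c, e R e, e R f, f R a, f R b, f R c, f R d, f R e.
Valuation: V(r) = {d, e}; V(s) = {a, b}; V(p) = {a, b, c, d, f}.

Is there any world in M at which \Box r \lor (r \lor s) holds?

Let φ = \Box r \lor (r \lor s). Evaluate φ at each world:
  a (successors {a, c, d, e, f}): φ is true.
  b (successors {b, c, d, e, f}): φ is true.
  c (successors {a, b, d, e, f}): φ is false.
  d (successors {a, b, c, d, f}): φ is true.
  e (successors {a, b, c, e, f}): φ is true.
  f (successors {a, b, c, d, e}): φ is false.
Detail at a (witness):
  At a: \Box r is false, r \lor s is true, so \Box r \lor (r \lor s) is true.
    At a: \Box r requires r at every successor {a, c, d, e, f}.
      r fails at a, so \Box r is false at a.

Yes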